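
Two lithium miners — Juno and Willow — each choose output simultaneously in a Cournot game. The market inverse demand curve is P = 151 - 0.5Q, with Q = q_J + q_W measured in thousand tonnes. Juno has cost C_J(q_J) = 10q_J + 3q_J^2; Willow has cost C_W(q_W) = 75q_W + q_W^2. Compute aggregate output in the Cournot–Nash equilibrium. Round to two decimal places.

40.80

Juno's profit: π_J = (151 - 0.5Q)q_J - (10q_J + 3q_J²). Setting ∂π_J/∂q_J = 0: 141 - 7q_J - (1/2)(q_W) = 0.
Willow's profit: π_W = (151 - 0.5Q)q_W - (75q_W + q_W²). Setting ∂π_W/∂q_W = 0: 76 - 3q_W - (1/2)(q_J) = 0.
Best responses: q_J = (141 - (1/2)q_W)/7, q_W = (76 - (1/2)q_J)/3.
Solving the pair: q_J = 1540/83, q_W = 1846/83.
Total output Q = 1540/83 + 1846/83 = 40.7952.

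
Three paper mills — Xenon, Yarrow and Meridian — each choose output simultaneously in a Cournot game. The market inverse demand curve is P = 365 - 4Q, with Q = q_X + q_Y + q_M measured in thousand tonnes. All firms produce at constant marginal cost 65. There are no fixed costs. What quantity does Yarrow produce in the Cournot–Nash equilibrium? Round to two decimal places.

18.75

A representative firm's profit is π_i = q_i(365 - 4Q) - 65q_i.
Setting ∂π_i/∂q_i = 0 with rivals' quantities fixed: 300 - 8q_i - 4·Σ_{j≠i} q_j = 0.
By symmetry each firm produces the same amount; substituting Σ_{j≠i} q_j = 2q_i yields q_i = 300/16 = 75/4.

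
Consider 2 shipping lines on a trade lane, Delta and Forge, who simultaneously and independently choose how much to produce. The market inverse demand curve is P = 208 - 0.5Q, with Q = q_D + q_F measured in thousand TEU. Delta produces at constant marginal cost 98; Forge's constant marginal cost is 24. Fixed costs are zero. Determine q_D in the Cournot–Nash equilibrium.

24

Delta's profit: π_D = (208 - 0.5Q)q_D - (98q_D). Setting ∂π_D/∂q_D = 0: 110 - q_D - (1/2)(q_F) = 0.
Forge's first-order condition: 184 - q_F - (1/2)(q_D) = 0.
Best responses: q_D = (110 - (1/2)q_F), q_F = (184 - (1/2)q_D).
Substituting one into the other gives q_D = 24 and q_F = 172.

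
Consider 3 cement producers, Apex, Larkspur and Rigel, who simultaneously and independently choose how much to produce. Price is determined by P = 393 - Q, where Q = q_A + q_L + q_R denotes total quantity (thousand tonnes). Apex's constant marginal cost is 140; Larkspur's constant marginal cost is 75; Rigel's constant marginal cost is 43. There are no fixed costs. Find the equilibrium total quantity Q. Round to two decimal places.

230.25

Apex's profit: π_A = (393 - Q)q_A - (140q_A). Setting ∂π_A/∂q_A = 0: 253 - 2q_A - (q_L + q_R) = 0.
Larkspur's profit: π_L = (393 - Q)q_L - (75q_L). Setting ∂π_L/∂q_L = 0: 318 - 2q_L - (q_A + q_R) = 0.
Rigel's first-order condition: 350 - 2q_R - (q_A + q_L) = 0.
Summing all 3 equations gives 921 − 4Q = 0, hence Q = 921/4.
Back-substituting: q_A = (253 − 921/4) = 91/4, q_L = (318 − 921/4) = 351/4, q_R = (350 − 921/4) = 479/4.
Total output Q = 91/4 + 351/4 + 479/4 = 921/4.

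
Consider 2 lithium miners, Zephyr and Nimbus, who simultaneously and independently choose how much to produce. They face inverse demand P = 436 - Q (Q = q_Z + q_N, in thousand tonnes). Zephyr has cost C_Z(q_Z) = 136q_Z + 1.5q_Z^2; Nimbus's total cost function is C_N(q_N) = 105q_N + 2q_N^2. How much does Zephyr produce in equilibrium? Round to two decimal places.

50.66

Zephyr's profit: π_Z = (436 - Q)q_Z - (136q_Z + (3/2)q_Z²). Setting ∂π_Z/∂q_Z = 0: 300 - 5q_Z - (q_N) = 0.
Nimbus's profit: π_N = (436 - Q)q_N - (105q_N + 2q_N²). Setting ∂π_N/∂q_N = 0: 331 - 6q_N - (q_Z) = 0.
Rearranging gives the reaction functions q_Z = (300 - q_N)/5 and q_N = (331 - q_Z)/6.
Substituting one into the other gives q_Z = 1469/29 and q_N = 1355/29.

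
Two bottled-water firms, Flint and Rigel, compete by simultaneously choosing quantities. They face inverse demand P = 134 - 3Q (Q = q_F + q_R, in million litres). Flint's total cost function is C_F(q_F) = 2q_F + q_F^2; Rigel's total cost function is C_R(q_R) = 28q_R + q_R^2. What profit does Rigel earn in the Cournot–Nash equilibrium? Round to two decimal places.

Flint's profit: π_F = (134 - 3Q)q_F - (2q_F + q_F²). Setting ∂π_F/∂q_F = 0: 132 - 8q_F - 3(q_R) = 0.
Rigel's profit: π_R = (134 - 3Q)q_R - (28q_R + q_R²). Setting ∂π_R/∂q_R = 0: 106 - 8q_R - 3(q_F) = 0.
Best responses: q_F = (132 - 3q_R)/8, q_R = (106 - 3q_F)/8.
Solving the pair: q_F = 738/55, q_R = 452/55.
Price P = 134 - 3·(238/11) = 760/11.
Rigel's profit: (760/11)·(452/55) - 28·(452/55) - (452/55)² = 270.1540.

270.15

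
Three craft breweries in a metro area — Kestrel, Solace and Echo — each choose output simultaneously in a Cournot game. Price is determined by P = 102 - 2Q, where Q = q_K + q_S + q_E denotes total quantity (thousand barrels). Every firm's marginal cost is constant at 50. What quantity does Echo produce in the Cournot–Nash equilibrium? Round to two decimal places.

6.50

A representative firm's profit is π_i = q_i(102 - 2Q) - 50q_i.
First-order condition (treating rivals' output as given): 52 - 4q_i - 2·Σ_{j≠i} q_j = 0.
With identical firms every q_j equals q_i, so Σ_{j≠i} q_j = 2q_i and 52 = 8q_i, giving q_i = 13/2.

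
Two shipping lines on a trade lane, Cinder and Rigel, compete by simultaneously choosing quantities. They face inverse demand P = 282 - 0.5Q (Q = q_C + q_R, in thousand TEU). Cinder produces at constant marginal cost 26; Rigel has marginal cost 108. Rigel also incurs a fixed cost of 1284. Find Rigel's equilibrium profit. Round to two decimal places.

596.89

Cinder's profit: π_C = (282 - 0.5Q)q_C - (26q_C). Setting ∂π_C/∂q_C = 0: 256 - q_C - (1/2)(q_R) = 0.
Rigel's profit: π_R = (282 - 0.5Q)q_R - (108q_R). Setting ∂π_R/∂q_R = 0: 174 - q_R - (1/2)(q_C) = 0.
Best responses: q_C = (256 - (1/2)q_R), q_R = (174 - (1/2)q_C).
Solving the pair: q_C = 676/3, q_R = 184/3.
Price P = 282 - (1/2)·(860/3) = 416/3.
Rigel's profit: (416/3 - 108)·(184/3) - 1284 = 596.8889.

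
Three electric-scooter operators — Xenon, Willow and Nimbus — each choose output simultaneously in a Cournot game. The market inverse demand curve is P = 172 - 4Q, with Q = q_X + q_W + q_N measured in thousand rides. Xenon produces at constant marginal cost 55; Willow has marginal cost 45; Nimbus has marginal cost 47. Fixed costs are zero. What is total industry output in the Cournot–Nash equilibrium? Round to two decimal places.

Xenon's profit: π_X = (172 - 4Q)q_X - (55q_X). Setting ∂π_X/∂q_X = 0: 117 - 8q_X - 4(q_W + q_N) = 0.
Willow's first-order condition: 127 - 8q_W - 4(q_X + q_N) = 0.
Nimbus's first-order condition: 125 - 8q_N - 4(q_X + q_W) = 0.
Summing all 3 equations gives 369 − 16Q = 0, hence Q = 369/16.
Back-substituting: q_X = (117 − 369/4)/4 = 99/16, q_W = (127 − 369/4)/4 = 139/16, q_N = (125 − 369/4)/4 = 131/16.
Total output Q = 99/16 + 139/16 + 131/16 = 369/16.

23.06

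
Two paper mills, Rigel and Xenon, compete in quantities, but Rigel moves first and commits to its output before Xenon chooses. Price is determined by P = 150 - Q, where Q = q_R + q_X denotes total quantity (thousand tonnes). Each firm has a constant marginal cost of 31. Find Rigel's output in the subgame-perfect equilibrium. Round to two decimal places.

59.50

The follower Xenon best-responds to any q_R: π_X = (150 - Q)q_X - 31q_X.
Follower FOC: 119 - q_R - 2q_X = 0, so q_X(q_R) = (119 - q_R)/2.
The leader anticipates this reaction. Substituting into P = 150 - Q gives P = 181/2 - (1/2)q_R, so π_R = (181/2 - (1/2)q_R)q_R - 31q_R.
Leader FOC: 119/2 - q_R = 0, so q_R = 119/2.
Then q_X = (119 - 119/2)/2 = 119/4.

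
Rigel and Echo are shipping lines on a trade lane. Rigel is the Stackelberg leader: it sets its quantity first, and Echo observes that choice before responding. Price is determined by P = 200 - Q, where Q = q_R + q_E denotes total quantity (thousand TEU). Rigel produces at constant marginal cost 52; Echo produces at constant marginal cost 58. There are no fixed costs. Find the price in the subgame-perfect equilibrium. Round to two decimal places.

90.50

Solve by backward induction. Given q_R, the follower Echo maximises π_E = (200 - q_R - q_E)q_E - 58q_E.
Follower FOC: 142 - q_R - 2q_E = 0, so q_E(q_R) = (142 - q_R)/2.
Rigel substitutes q_E(q_R) into its own profit: π_R = q_R(200 - q_R - (142 - q_R)/2) - 52q_R = (129 - (1/2)q_R)q_R - 52q_R.
Maximising: ∂π_R/∂q_R = 77 - q_R = 0, giving q_R = 77.
Then q_E = (142 - 77)/2 = 65/2.
Total output Q = 219/2, so price P = 200 - 219/2 = 181/2.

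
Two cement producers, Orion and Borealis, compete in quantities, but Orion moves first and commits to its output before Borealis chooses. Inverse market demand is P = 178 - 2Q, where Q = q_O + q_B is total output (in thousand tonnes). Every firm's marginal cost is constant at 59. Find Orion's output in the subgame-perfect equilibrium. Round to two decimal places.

29.75

Solve by backward induction. Given q_O, the follower Borealis maximises π_B = (178 - 2q_O - 2q_B)q_B - 59q_B.
∂π_B/∂q_B = 119 - 2q_O - 4q_B = 0 gives the reaction function q_B = (119 - 2q_O)/4.
The leader anticipates this reaction. Substituting into P = 178 - 2Q gives P = 237/2 - q_O, so π_O = (237/2 - q_O)q_O - 59q_O.
Maximising: ∂π_O/∂q_O = 119/2 - 2q_O = 0, giving q_O = 119/4.
Then q_B = (119 - 2·(119/4))/4 = 119/8.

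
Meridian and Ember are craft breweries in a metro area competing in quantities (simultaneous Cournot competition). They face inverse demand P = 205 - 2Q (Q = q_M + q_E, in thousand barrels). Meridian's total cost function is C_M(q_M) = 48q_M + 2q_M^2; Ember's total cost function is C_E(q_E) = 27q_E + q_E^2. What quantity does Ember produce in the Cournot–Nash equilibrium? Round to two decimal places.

25.23

Meridian's profit: π_M = (205 - 2Q)q_M - (48q_M + 2q_M²). Setting ∂π_M/∂q_M = 0: 157 - 8q_M - 2(q_E) = 0.
Ember's first-order condition: 178 - 6q_E - 2(q_M) = 0.
Rearranging gives the reaction functions q_M = (157 - 2q_E)/8 and q_E = (178 - 2q_M)/6.
Substituting one into the other gives q_M = 293/22 and q_E = 555/22.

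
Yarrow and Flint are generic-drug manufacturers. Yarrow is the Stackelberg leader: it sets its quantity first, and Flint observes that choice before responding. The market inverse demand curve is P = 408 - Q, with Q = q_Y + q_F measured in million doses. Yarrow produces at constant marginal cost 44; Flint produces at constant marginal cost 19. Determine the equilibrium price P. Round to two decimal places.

The follower Flint best-responds to any q_Y: π_F = (408 - Q)q_F - 19q_F.
Setting the follower's marginal profit to zero, 389 - q_Y - 2q_F = 0, i.e. q_F = (389 - q_Y)/2.
Yarrow substitutes q_F(q_Y) into its own profit: π_Y = q_Y(408 - q_Y - (389 - q_Y)/2) - 44q_Y = (427/2 - (1/2)q_Y)q_Y - 44q_Y.
Maximising: ∂π_Y/∂q_Y = 339/2 - q_Y = 0, giving q_Y = 339/2.
Then q_F = (389 - 339/2)/2 = 439/4.
Total output Q = 1117/4, so price P = 408 - 1117/4 = 515/4.

128.75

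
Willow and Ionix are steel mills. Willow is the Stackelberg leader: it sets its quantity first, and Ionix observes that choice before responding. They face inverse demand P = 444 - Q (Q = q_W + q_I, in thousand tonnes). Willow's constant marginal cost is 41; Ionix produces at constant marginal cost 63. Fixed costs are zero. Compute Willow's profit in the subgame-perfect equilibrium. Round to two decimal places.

22578.13

The follower Ionix best-responds to any q_W: π_I = (444 - Q)q_I - 63q_I.
∂π_I/∂q_I = 381 - q_W - 2q_I = 0 gives the reaction function q_I = (381 - q_W)/2.
The leader anticipates this reaction. Substituting into P = 444 - Q gives P = 507/2 - (1/2)q_W, so π_W = (507/2 - (1/2)q_W)q_W - 41q_W.
The leader's first-order condition 425/2 - q_W = 0 yields q_W = 425/2.
Then q_I = (381 - 425/2)/2 = 337/4.
Price P = 444 - 1187/4 = 589/4.
Willow's profit: (589/4 - 41)·(425/2) = 22578.1250.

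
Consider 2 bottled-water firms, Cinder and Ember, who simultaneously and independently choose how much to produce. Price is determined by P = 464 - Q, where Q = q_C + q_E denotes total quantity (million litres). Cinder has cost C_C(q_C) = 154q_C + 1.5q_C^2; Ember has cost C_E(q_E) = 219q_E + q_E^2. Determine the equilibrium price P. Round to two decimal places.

Cinder's profit: π_C = (464 - Q)q_C - (154q_C + (3/2)q_C²). Setting ∂π_C/∂q_C = 0: 310 - 5q_C - (q_E) = 0.
Ember's first-order condition: 245 - 4q_E - (q_C) = 0.
Best responses: q_C = (310 - q_E)/5, q_E = (245 - q_C)/4.
Substituting one into the other gives q_C = 995/19 and q_E = 915/19.
Total output Q = 1910/19, so price P = 464 - 1910/19 = 363.4737.

363.47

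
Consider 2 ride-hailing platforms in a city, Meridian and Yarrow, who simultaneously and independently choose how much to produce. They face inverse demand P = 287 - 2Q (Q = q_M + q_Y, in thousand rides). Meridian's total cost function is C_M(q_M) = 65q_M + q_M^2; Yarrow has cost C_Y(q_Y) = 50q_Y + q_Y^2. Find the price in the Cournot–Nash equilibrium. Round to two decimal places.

Meridian's profit: π_M = (287 - 2Q)q_M - (65q_M + q_M²). Setting ∂π_M/∂q_M = 0: 222 - 6q_M - 2(q_Y) = 0.
Yarrow's first-order condition: 237 - 6q_Y - 2(q_M) = 0.
So q_M = (222 - 2q_Y)/6 and q_Y = (237 - 2q_M)/6.
Substituting one into the other gives q_M = 429/16 and q_Y = 489/16.
Total output Q = 459/8, so price P = 287 - 2·(459/8) = 689/4.

172.25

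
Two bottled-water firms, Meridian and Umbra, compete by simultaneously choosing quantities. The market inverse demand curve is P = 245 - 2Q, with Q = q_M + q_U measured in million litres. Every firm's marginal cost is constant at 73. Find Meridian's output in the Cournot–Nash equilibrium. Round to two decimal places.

A representative firm's profit is π_i = q_i(245 - 2Q) - 73q_i.
First-order condition (treating rivals' output as given): 172 - 4q_i - 2q_j = 0.
With identical firms every q_j equals q_i, so q_j = q_i and 172 = 6q_i, giving q_i = 86/3.

28.67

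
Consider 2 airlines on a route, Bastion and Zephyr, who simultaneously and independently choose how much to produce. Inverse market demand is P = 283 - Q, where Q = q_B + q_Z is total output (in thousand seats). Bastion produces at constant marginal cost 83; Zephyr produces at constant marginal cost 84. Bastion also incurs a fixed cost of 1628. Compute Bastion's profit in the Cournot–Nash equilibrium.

2861

Bastion's profit: π_B = (283 - Q)q_B - (83q_B). Setting ∂π_B/∂q_B = 0: 200 - 2q_B - (q_Z) = 0.
Zephyr's profit: π_Z = (283 - Q)q_Z - (84q_Z). Setting ∂π_Z/∂q_Z = 0: 199 - 2q_Z - (q_B) = 0.
Rearranging gives the reaction functions q_B = (200 - q_Z)/2 and q_Z = (199 - q_B)/2.
Substituting one into the other gives q_B = 67 and q_Z = 66.
Price P = 283 - 133 = 150.
Bastion's profit: (150 - 83)·67 - 1628 = 2861.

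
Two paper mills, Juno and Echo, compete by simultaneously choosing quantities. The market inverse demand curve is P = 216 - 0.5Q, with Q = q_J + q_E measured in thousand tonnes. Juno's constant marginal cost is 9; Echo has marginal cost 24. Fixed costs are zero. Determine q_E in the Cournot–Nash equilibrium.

118

Juno's profit: π_J = (216 - 0.5Q)q_J - (9q_J). Setting ∂π_J/∂q_J = 0: 207 - q_J - (1/2)(q_E) = 0.
Echo's first-order condition: 192 - q_E - (1/2)(q_J) = 0.
Rearranging gives the reaction functions q_J = (207 - (1/2)q_E) and q_E = (192 - (1/2)q_J).
Substituting one into the other gives q_J = 148 and q_E = 118.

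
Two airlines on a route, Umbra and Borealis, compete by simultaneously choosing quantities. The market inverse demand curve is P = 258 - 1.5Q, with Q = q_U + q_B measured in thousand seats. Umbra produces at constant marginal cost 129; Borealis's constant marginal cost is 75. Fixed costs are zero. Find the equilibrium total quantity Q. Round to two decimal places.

69.33

Umbra's profit: π_U = (258 - 1.5Q)q_U - (129q_U). Setting ∂π_U/∂q_U = 0: 129 - 3q_U - (3/2)(q_B) = 0.
Borealis's profit: π_B = (258 - 1.5Q)q_B - (75q_B). Setting ∂π_B/∂q_B = 0: 183 - 3q_B - (3/2)(q_U) = 0.
So q_U = (129 - (3/2)q_B)/3 and q_B = (183 - (3/2)q_U)/3.
Solving the pair: q_U = 50/3, q_B = 158/3.
Total output Q = 50/3 + 158/3 = 208/3.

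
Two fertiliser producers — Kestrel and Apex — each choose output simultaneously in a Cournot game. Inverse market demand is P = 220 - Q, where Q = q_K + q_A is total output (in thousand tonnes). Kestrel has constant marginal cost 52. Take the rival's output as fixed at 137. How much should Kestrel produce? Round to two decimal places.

With the rival's output fixed at 137, Kestrel's profit is π_K = (220 - 137 - q_K)q_K - (52q_K) = (83 - q_K)q_K - (52q_K).
∂π_K/∂q_K = 31 - 2q_K = 0, so q_K = 31/2.

15.50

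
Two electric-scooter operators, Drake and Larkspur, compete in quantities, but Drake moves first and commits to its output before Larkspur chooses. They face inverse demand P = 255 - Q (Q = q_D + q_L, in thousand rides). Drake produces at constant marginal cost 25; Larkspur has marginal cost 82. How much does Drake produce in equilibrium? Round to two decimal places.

The follower Larkspur best-responds to any q_D: π_L = (255 - Q)q_L - 82q_L.
Setting the follower's marginal profit to zero, 173 - q_D - 2q_L = 0, i.e. q_L = (173 - q_D)/2.
The leader anticipates this reaction. Substituting into P = 255 - Q gives P = 337/2 - (1/2)q_D, so π_D = (337/2 - (1/2)q_D)q_D - 25q_D.
Maximising: ∂π_D/∂q_D = 287/2 - q_D = 0, giving q_D = 287/2.
Then q_L = (173 - 287/2)/2 = 59/4.

143.50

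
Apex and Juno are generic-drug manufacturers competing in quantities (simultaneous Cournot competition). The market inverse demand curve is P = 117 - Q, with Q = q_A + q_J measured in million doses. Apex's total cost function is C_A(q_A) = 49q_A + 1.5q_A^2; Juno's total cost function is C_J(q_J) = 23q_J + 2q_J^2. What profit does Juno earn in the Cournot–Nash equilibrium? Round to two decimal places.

Apex's profit: π_A = (117 - Q)q_A - (49q_A + (3/2)q_A²). Setting ∂π_A/∂q_A = 0: 68 - 5q_A - (q_J) = 0.
Juno's first-order condition: 94 - 6q_J - (q_A) = 0.
Best responses: q_A = (68 - q_J)/5, q_J = (94 - q_A)/6.
Solving the pair: q_A = 314/29, q_J = 402/29.
Price P = 117 - 716/29 = 92.3103.
Juno's profit: 92.3103·(402/29) - 23·(402/29) - 2(402/29)² = 576.4709.

576.47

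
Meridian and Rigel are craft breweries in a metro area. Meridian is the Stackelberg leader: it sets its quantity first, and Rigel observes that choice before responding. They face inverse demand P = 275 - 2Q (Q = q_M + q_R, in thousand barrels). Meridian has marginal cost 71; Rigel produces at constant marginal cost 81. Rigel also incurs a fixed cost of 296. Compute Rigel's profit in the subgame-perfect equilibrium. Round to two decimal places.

650.13

The follower Rigel best-responds to any q_M: π_R = (275 - 2Q)q_R - 81q_R.
∂π_R/∂q_R = 194 - 2q_M - 4q_R = 0 gives the reaction function q_R = (194 - 2q_M)/4.
The leader anticipates this reaction. Substituting into P = 275 - 2Q gives P = 178 - q_M, so π_M = (178 - q_M)q_M - 71q_M.
The leader's first-order condition 107 - 2q_M = 0 yields q_M = 107/2.
Then q_R = (194 - 2·(107/2))/4 = 87/4.
Price P = 275 - 2·(301/4) = 249/2.
Rigel's profit: (249/2 - 81)·(87/4) - 296 = 650.1250.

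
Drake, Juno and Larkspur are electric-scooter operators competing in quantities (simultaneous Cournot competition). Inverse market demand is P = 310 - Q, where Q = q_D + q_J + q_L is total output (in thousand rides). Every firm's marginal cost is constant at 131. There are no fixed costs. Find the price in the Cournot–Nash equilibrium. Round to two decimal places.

175.75

Each firm earns π_i = (310 - Q)q_i - 131q_i.
First-order condition (treating rivals' output as given): 179 - 2q_i - Σ_{j≠i} q_j = 0.
By symmetry each firm produces the same amount; substituting Σ_{j≠i} q_j = 2q_i yields q_i = 179/4.
Total output Q = 537/4, so price P = 310 - 537/4 = 703/4.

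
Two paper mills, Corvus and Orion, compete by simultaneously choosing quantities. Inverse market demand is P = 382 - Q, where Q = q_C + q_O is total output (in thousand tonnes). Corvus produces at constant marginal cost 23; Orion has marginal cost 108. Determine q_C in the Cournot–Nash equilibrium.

Corvus's profit: π_C = (382 - Q)q_C - (23q_C). Setting ∂π_C/∂q_C = 0: 359 - 2q_C - (q_O) = 0.
Orion's profit: π_O = (382 - Q)q_O - (108q_O). Setting ∂π_O/∂q_O = 0: 274 - 2q_O - (q_C) = 0.
Best responses: q_C = (359 - q_O)/2, q_O = (274 - q_C)/2.
Substituting one into the other gives q_C = 148 and q_O = 63.

148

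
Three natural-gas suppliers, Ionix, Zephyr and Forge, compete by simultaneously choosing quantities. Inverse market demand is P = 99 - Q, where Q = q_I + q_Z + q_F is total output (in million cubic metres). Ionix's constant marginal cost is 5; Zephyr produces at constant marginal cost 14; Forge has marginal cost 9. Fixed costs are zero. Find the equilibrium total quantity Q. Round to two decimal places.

Ionix's profit: π_I = (99 - Q)q_I - (5q_I). Setting ∂π_I/∂q_I = 0: 94 - 2q_I - (q_Z + q_F) = 0.
Zephyr's profit: π_Z = (99 - Q)q_Z - (14q_Z). Setting ∂π_Z/∂q_Z = 0: 85 - 2q_Z - (q_I + q_F) = 0.
Forge's profit: π_F = (99 - Q)q_F - (9q_F). Setting ∂π_F/∂q_F = 0: 90 - 2q_F - (q_I + q_Z) = 0.
Adding the 3 first-order conditions: 269 − 4Q = 0, so Q = 269/4.
Back-substituting: q_I = (94 − 269/4) = 107/4, q_Z = (85 − 269/4) = 71/4, q_F = (90 − 269/4) = 91/4.
Total output Q = 107/4 + 71/4 + 91/4 = 269/4.

67.25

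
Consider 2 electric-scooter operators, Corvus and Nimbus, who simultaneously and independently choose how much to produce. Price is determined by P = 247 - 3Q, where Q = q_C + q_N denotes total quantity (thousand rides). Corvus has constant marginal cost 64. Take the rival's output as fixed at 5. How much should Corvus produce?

With the rival's output fixed at 5, Corvus's profit is π_C = (247 - 3·5 - 3q_C)q_C - (64q_C) = (232 - 3q_C)q_C - (64q_C).
∂π_C/∂q_C = 168 - 6q_C = 0, so q_C = 28.

28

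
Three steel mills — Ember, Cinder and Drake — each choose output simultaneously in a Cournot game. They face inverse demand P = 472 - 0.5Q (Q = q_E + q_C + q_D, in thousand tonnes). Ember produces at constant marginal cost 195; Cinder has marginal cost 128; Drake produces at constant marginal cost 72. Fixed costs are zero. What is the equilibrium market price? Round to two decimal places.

216.75

Ember's profit: π_E = (472 - 0.5Q)q_E - (195q_E). Setting ∂π_E/∂q_E = 0: 277 - q_E - (1/2)(q_C + q_D) = 0.
Cinder's profit: π_C = (472 - 0.5Q)q_C - (128q_C). Setting ∂π_C/∂q_C = 0: 344 - q_C - (1/2)(q_E + q_D) = 0.
Drake's first-order condition: 400 - q_D - (1/2)(q_E + q_C) = 0.
Summing all 3 equations gives 1021 − 2Q = 0, hence Q = 1021/2.
Back-substituting: q_E = (277 − 1021/4)/(1/2) = 87/2, q_C = (344 − 1021/4)/(1/2) = 355/2, q_D = (400 − 1021/4)/(1/2) = 579/2.
Total output Q = 1021/2, so price P = 472 - (1/2)·(1021/2) = 867/4.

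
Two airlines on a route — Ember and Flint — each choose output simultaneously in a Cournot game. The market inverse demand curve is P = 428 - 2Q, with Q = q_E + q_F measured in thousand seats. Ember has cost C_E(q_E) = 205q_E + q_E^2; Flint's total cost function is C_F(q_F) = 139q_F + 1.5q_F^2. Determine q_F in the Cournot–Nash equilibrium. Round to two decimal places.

Ember's profit: π_E = (428 - 2Q)q_E - (205q_E + q_E²). Setting ∂π_E/∂q_E = 0: 223 - 6q_E - 2(q_F) = 0.
Flint's first-order condition: 289 - 7q_F - 2(q_E) = 0.
So q_E = (223 - 2q_F)/6 and q_F = (289 - 2q_E)/7.
Substituting one into the other gives q_E = 983/38 and q_F = 644/19.

33.89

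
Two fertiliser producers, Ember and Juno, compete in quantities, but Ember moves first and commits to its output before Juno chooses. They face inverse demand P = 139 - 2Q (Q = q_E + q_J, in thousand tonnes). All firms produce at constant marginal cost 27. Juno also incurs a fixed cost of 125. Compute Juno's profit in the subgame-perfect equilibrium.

267

Solve by backward induction. Given q_E, the follower Juno maximises π_J = (139 - 2q_E - 2q_J)q_J - 27q_J.
∂π_J/∂q_J = 112 - 2q_E - 4q_J = 0 gives the reaction function q_J = (112 - 2q_E)/4.
The leader anticipates this reaction. Substituting into P = 139 - 2Q gives P = 83 - q_E, so π_E = (83 - q_E)q_E - 27q_E.
The leader's first-order condition 56 - 2q_E = 0 yields q_E = 28.
Then q_J = (112 - 2·28)/4 = 14.
Price P = 139 - 2·42 = 55.
Juno's profit: (55 - 27)·14 - 125 = 267.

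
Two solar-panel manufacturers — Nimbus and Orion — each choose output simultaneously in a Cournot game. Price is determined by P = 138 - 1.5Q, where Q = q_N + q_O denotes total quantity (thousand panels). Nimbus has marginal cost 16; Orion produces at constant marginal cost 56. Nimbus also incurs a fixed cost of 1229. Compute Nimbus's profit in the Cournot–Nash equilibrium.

Nimbus's profit: π_N = (138 - 1.5Q)q_N - (16q_N). Setting ∂π_N/∂q_N = 0: 122 - 3q_N - (3/2)(q_O) = 0.
Orion's first-order condition: 82 - 3q_O - (3/2)(q_N) = 0.
So q_N = (122 - (3/2)q_O)/3 and q_O = (82 - (3/2)q_N)/3.
Solving the pair: q_N = 36, q_O = 28/3.
Price P = 138 - (3/2)·(136/3) = 70.
Nimbus's profit: (70 - 16)·36 - 1229 = 715.

715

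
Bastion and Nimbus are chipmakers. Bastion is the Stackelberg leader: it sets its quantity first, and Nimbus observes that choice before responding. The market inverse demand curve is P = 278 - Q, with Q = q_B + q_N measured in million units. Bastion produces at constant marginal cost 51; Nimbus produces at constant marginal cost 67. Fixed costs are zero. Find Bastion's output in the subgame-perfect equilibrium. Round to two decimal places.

Solve by backward induction. Given q_B, the follower Nimbus maximises π_N = (278 - q_B - q_N)q_N - 67q_N.
Follower FOC: 211 - q_B - 2q_N = 0, so q_N(q_B) = (211 - q_B)/2.
The leader anticipates this reaction. Substituting into P = 278 - Q gives P = 345/2 - (1/2)q_B, so π_B = (345/2 - (1/2)q_B)q_B - 51q_B.
Maximising: ∂π_B/∂q_B = 243/2 - q_B = 0, giving q_B = 243/2.
Then q_N = (211 - 243/2)/2 = 179/4.

121.50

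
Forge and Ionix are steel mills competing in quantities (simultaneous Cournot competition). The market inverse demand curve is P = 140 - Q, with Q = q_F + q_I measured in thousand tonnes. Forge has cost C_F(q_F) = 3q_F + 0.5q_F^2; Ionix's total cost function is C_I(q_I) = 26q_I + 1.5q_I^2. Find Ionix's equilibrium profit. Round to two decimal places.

Forge's profit: π_F = (140 - Q)q_F - (3q_F + (1/2)q_F²). Setting ∂π_F/∂q_F = 0: 137 - 3q_F - (q_I) = 0.
Ionix's first-order condition: 114 - 5q_I - (q_F) = 0.
So q_F = (137 - q_I)/3 and q_I = (114 - q_F)/5.
Solving the pair: q_F = 571/14, q_I = 205/14.
Price P = 140 - 388/7 = 592/7.
Ionix's profit: (592/7)·(205/14) - 26·(205/14) - (3/2)(205/14)² = 536.0332.

536.03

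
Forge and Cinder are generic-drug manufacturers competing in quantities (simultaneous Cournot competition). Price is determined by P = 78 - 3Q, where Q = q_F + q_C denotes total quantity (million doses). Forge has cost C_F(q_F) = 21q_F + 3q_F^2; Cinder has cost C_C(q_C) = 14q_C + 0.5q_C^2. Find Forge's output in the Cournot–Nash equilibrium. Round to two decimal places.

2.76

Forge's profit: π_F = (78 - 3Q)q_F - (21q_F + 3q_F²). Setting ∂π_F/∂q_F = 0: 57 - 12q_F - 3(q_C) = 0.
Cinder's profit: π_C = (78 - 3Q)q_C - (14q_C + (1/2)q_C²). Setting ∂π_C/∂q_C = 0: 64 - 7q_C - 3(q_F) = 0.
Best responses: q_F = (57 - 3q_C)/12, q_C = (64 - 3q_F)/7.
Solving the pair: q_F = 69/25, q_C = 199/25.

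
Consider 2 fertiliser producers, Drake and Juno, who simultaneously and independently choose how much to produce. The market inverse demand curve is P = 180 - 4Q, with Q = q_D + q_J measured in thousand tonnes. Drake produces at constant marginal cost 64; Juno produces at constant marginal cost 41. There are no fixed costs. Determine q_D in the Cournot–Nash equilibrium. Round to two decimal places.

Drake's profit: π_D = (180 - 4Q)q_D - (64q_D). Setting ∂π_D/∂q_D = 0: 116 - 8q_D - 4(q_J) = 0.
Juno's profit: π_J = (180 - 4Q)q_J - (41q_J). Setting ∂π_J/∂q_J = 0: 139 - 8q_J - 4(q_D) = 0.
Rearranging gives the reaction functions q_D = (116 - 4q_J)/8 and q_J = (139 - 4q_D)/8.
Solving the pair: q_D = 31/4, q_J = 27/2.

7.75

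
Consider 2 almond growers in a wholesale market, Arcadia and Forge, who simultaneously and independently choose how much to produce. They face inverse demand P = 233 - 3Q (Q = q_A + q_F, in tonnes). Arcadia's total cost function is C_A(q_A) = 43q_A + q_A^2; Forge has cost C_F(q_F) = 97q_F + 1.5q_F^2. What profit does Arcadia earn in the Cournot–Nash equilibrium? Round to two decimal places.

1708.44

Arcadia's profit: π_A = (233 - 3Q)q_A - (43q_A + q_A²). Setting ∂π_A/∂q_A = 0: 190 - 8q_A - 3(q_F) = 0.
Forge's first-order condition: 136 - 9q_F - 3(q_A) = 0.
Rearranging gives the reaction functions q_A = (190 - 3q_F)/8 and q_F = (136 - 3q_A)/9.
Solving the pair: q_A = 62/3, q_F = 74/9.
Price P = 233 - 3·(260/9) = 439/3.
Arcadia's profit: (439/3)·(62/3) - 43·(62/3) - (62/3)² = 1708.4444.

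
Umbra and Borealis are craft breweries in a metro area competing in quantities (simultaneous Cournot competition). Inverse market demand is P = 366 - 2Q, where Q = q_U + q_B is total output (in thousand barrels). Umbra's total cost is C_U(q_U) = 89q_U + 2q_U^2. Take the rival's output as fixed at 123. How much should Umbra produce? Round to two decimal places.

3.88

With the rival's output fixed at 123, Umbra's profit is π_U = (366 - 2·123 - 2q_U)q_U - (89q_U + 2q_U²) = (120 - 2q_U)q_U - (89q_U + 2q_U²).
∂π_U/∂q_U = 31 - 8q_U = 0, so q_U = 31/8.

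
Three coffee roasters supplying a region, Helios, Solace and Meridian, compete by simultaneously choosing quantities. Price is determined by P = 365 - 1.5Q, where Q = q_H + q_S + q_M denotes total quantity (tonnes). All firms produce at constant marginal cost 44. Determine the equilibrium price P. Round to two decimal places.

124.25

Each firm earns π_i = (365 - 1.5Q)q_i - 44q_i.
Setting ∂π_i/∂q_i = 0 with rivals' quantities fixed: 321 - 3q_i - (3/2)·Σ_{j≠i} q_j = 0.
With identical firms every q_j equals q_i, so Σ_{j≠i} q_j = 2q_i and 321 = 6q_i, giving q_i = 107/2.
Total output Q = 321/2, so price P = 365 - (3/2)·(321/2) = 497/4.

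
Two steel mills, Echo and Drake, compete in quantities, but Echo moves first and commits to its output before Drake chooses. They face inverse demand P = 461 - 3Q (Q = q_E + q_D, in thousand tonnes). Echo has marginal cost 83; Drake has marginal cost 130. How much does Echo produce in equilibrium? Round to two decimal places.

70.83

The follower Drake best-responds to any q_E: π_D = (461 - 3Q)q_D - 130q_D.
Follower FOC: 331 - 3q_E - 6q_D = 0, so q_D(q_E) = (331 - 3q_E)/6.
The leader anticipates this reaction. Substituting into P = 461 - 3Q gives P = 591/2 - (3/2)q_E, so π_E = (591/2 - (3/2)q_E)q_E - 83q_E.
Maximising: ∂π_E/∂q_E = 425/2 - 3q_E = 0, giving q_E = 425/6.
Then q_D = (331 - 3·(425/6))/6 = 79/4.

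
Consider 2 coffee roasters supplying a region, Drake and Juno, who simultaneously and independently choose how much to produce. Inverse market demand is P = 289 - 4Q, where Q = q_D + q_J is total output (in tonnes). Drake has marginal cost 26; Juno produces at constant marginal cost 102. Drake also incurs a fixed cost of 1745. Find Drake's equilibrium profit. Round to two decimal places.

1447.25

Drake's profit: π_D = (289 - 4Q)q_D - (26q_D). Setting ∂π_D/∂q_D = 0: 263 - 8q_D - 4(q_J) = 0.
Juno's first-order condition: 187 - 8q_J - 4(q_D) = 0.
Rearranging gives the reaction functions q_D = (263 - 4q_J)/8 and q_J = (187 - 4q_D)/8.
Solving the pair: q_D = 113/4, q_J = 37/4.
Price P = 289 - 4·(75/2) = 139.
Drake's profit: (139 - 26)·(113/4) - 1745 = 1447.2500.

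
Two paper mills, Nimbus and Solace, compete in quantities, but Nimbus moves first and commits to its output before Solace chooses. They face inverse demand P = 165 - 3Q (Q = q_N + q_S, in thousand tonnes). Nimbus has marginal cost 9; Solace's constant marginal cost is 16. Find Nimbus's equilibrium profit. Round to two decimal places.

Solve by backward induction. Given q_N, the follower Solace maximises π_S = (165 - 3q_N - 3q_S)q_S - 16q_S.
∂π_S/∂q_S = 149 - 3q_N - 6q_S = 0 gives the reaction function q_S = (149 - 3q_N)/6.
Nimbus substitutes q_S(q_N) into its own profit: π_N = q_N(165 - 3q_N - (149 - 3q_N)/2) - 9q_N = (181/2 - (3/2)q_N)q_N - 9q_N.
Leader FOC: 163/2 - 3q_N = 0, so q_N = 163/6.
Then q_S = (149 - 3·(163/6))/6 = 45/4.
Price P = 165 - 3·(461/12) = 199/4.
Nimbus's profit: (199/4 - 9)·(163/6) = 1107.0417.

1107.04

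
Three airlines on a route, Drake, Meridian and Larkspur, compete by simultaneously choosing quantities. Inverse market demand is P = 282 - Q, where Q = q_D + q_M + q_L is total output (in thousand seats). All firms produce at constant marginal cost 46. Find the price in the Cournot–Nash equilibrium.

Each firm earns π_i = (282 - Q)q_i - 46q_i.
Setting ∂π_i/∂q_i = 0 with rivals' quantities fixed: 236 - 2q_i - Σ_{j≠i} q_j = 0.
With identical firms every q_j equals q_i, so Σ_{j≠i} q_j = 2q_i and 236 = 4q_i, giving q_i = 59.
Total output Q = 177, so price P = 282 - 177 = 105.

105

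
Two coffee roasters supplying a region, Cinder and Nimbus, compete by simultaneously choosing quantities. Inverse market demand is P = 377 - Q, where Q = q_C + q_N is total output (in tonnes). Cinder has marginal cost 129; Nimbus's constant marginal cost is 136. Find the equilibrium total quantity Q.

163

Cinder's profit: π_C = (377 - Q)q_C - (129q_C). Setting ∂π_C/∂q_C = 0: 248 - 2q_C - (q_N) = 0.
Nimbus's profit: π_N = (377 - Q)q_N - (136q_N). Setting ∂π_N/∂q_N = 0: 241 - 2q_N - (q_C) = 0.
So q_C = (248 - q_N)/2 and q_N = (241 - q_C)/2.
Solving the pair: q_C = 85, q_N = 78.
Total output Q = 85 + 78 = 163.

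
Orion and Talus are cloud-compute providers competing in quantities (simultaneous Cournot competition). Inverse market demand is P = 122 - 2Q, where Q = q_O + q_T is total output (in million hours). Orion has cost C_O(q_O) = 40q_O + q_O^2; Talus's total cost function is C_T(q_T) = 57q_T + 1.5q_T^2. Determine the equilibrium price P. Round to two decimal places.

Orion's profit: π_O = (122 - 2Q)q_O - (40q_O + q_O²). Setting ∂π_O/∂q_O = 0: 82 - 6q_O - 2(q_T) = 0.
Talus's first-order condition: 65 - 7q_T - 2(q_O) = 0.
So q_O = (82 - 2q_T)/6 and q_T = (65 - 2q_O)/7.
Substituting one into the other gives q_O = 222/19 and q_T = 113/19.
Total output Q = 335/19, so price P = 122 - 2·(335/19) = 1648/19.

86.74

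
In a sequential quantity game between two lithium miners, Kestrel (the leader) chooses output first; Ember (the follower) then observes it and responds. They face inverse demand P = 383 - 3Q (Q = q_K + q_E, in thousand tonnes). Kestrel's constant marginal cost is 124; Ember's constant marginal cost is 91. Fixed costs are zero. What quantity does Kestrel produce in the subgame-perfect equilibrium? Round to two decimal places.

The follower Ember best-responds to any q_K: π_E = (383 - 3Q)q_E - 91q_E.
Setting the follower's marginal profit to zero, 292 - 3q_K - 6q_E = 0, i.e. q_E = (292 - 3q_K)/6.
The leader anticipates this reaction. Substituting into P = 383 - 3Q gives P = 237 - (3/2)q_K, so π_K = (237 - (3/2)q_K)q_K - 124q_K.
The leader's first-order condition 113 - 3q_K = 0 yields q_K = 113/3.
Then q_E = (292 - 3·(113/3))/6 = 179/6.

37.67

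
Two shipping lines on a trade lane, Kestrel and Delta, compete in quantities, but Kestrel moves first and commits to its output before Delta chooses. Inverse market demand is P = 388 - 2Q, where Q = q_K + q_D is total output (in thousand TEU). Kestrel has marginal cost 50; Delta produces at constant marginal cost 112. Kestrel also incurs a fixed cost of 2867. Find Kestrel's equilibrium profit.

Solve by backward induction. Given q_K, the follower Delta maximises π_D = (388 - 2q_K - 2q_D)q_D - 112q_D.
∂π_D/∂q_D = 276 - 2q_K - 4q_D = 0 gives the reaction function q_D = (276 - 2q_K)/4.
The leader anticipates this reaction. Substituting into P = 388 - 2Q gives P = 250 - q_K, so π_K = (250 - q_K)q_K - 50q_K.
The leader's first-order condition 200 - 2q_K = 0 yields q_K = 100.
Then q_D = (276 - 2·100)/4 = 19.
Price P = 388 - 2·119 = 150.
Kestrel's profit: (150 - 50)·100 - 2867 = 7133.

7133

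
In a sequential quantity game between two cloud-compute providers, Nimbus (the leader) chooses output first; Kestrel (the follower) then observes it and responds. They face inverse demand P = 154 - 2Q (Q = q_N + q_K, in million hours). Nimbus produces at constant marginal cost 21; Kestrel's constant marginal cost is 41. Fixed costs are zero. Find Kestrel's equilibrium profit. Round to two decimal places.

Solve by backward induction. Given q_N, the follower Kestrel maximises π_K = (154 - 2q_N - 2q_K)q_K - 41q_K.
Setting the follower's marginal profit to zero, 113 - 2q_N - 4q_K = 0, i.e. q_K = (113 - 2q_N)/4.
The leader anticipates this reaction. Substituting into P = 154 - 2Q gives P = 195/2 - q_N, so π_N = (195/2 - q_N)q_N - 21q_N.
The leader's first-order condition 153/2 - 2q_N = 0 yields q_N = 153/4.
Then q_K = (113 - 2·(153/4))/4 = 73/8.
Price P = 154 - 2·(379/8) = 237/4.
Kestrel's profit: (237/4 - 41)·(73/8) = 166.5313.

166.53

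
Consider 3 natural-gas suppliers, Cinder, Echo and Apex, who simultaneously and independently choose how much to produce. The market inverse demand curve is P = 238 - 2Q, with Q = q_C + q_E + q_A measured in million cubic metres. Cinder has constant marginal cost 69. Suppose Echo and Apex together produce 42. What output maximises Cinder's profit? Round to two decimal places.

21.25

With rivals' combined output fixed at 42, Cinder's profit is π_C = (238 - 2·42 - 2q_C)q_C - (69q_C) = (154 - 2q_C)q_C - (69q_C).
∂π_C/∂q_C = 85 - 4q_C = 0, so q_C = 85/4.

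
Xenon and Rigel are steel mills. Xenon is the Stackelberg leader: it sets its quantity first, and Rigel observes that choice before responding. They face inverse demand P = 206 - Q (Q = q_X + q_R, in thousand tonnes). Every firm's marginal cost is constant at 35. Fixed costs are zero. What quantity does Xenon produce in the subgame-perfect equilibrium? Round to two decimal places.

85.50

Solve by backward induction. Given q_X, the follower Rigel maximises π_R = (206 - q_X - q_R)q_R - 35q_R.
∂π_R/∂q_R = 171 - q_X - 2q_R = 0 gives the reaction function q_R = (171 - q_X)/2.
Xenon substitutes q_R(q_X) into its own profit: π_X = q_X(206 - q_X - (171 - q_X)/2) - 35q_X = (241/2 - (1/2)q_X)q_X - 35q_X.
Maximising: ∂π_X/∂q_X = 171/2 - q_X = 0, giving q_X = 171/2.
Then q_R = (171 - 171/2)/2 = 171/4.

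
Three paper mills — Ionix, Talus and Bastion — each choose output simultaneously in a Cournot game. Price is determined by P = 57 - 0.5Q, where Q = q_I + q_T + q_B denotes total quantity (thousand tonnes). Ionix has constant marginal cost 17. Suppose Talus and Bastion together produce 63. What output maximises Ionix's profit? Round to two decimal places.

With rivals' combined output fixed at 63, Ionix's profit is π_I = (57 - (1/2)·63 - (1/2)q_I)q_I - (17q_I) = (51/2 - (1/2)q_I)q_I - (17q_I).
∂π_I/∂q_I = 17/2 - q_I = 0, so q_I = 17/2.

8.50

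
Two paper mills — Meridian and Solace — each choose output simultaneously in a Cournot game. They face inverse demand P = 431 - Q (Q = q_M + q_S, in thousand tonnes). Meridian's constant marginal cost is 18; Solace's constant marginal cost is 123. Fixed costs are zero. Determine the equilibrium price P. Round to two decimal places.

Meridian's profit: π_M = (431 - Q)q_M - (18q_M). Setting ∂π_M/∂q_M = 0: 413 - 2q_M - (q_S) = 0.
Solace's profit: π_S = (431 - Q)q_S - (123q_S). Setting ∂π_S/∂q_S = 0: 308 - 2q_S - (q_M) = 0.
Rearranging gives the reaction functions q_M = (413 - q_S)/2 and q_S = (308 - q_M)/2.
Solving the pair: q_M = 518/3, q_S = 203/3.
Total output Q = 721/3, so price P = 431 - 721/3 = 572/3.

190.67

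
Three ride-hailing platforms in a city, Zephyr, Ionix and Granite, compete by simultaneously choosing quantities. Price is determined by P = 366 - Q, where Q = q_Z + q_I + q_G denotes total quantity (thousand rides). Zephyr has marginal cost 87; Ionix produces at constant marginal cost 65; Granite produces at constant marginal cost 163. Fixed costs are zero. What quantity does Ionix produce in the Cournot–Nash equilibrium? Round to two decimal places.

Zephyr's profit: π_Z = (366 - Q)q_Z - (87q_Z). Setting ∂π_Z/∂q_Z = 0: 279 - 2q_Z - (q_I + q_G) = 0.
Ionix's profit: π_I = (366 - Q)q_I - (65q_I). Setting ∂π_I/∂q_I = 0: 301 - 2q_I - (q_Z + q_G) = 0.
Granite's profit: π_G = (366 - Q)q_G - (163q_G). Setting ∂π_G/∂q_G = 0: 203 - 2q_G - (q_Z + q_I) = 0.
Summing all 3 equations gives 783 − 4Q = 0, hence Q = 783/4.
Back-substituting: q_Z = (279 − 783/4) = 333/4, q_I = (301 − 783/4) = 421/4, q_G = (203 − 783/4) = 29/4.

105.25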